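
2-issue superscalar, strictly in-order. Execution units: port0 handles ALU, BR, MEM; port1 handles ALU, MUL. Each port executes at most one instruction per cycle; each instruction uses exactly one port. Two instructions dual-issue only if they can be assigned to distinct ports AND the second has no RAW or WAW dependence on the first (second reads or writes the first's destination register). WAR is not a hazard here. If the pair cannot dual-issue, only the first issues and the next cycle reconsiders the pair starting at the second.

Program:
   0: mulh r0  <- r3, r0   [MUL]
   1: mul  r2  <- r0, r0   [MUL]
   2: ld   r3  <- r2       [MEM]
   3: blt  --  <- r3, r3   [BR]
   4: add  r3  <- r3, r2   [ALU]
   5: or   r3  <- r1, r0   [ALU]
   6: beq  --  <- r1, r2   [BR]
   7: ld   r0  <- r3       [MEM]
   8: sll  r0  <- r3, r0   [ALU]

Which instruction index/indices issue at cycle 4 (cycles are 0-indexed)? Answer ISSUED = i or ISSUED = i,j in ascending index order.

c0: i0 mulh.MUL  no-port MUL/MUL
c1: i1 mul.MUL  RAW r2
c2: i2 ld.MEM  no-port MEM/BR
c3: i3/i4 blt.BR add.ALU  pair
c4: i5/i6 or.ALU beq.BR  pair
c5: i7 ld.MEM  RAW+WAW r0
c6: i8 sll.ALU  tail

ISSUED = 5,6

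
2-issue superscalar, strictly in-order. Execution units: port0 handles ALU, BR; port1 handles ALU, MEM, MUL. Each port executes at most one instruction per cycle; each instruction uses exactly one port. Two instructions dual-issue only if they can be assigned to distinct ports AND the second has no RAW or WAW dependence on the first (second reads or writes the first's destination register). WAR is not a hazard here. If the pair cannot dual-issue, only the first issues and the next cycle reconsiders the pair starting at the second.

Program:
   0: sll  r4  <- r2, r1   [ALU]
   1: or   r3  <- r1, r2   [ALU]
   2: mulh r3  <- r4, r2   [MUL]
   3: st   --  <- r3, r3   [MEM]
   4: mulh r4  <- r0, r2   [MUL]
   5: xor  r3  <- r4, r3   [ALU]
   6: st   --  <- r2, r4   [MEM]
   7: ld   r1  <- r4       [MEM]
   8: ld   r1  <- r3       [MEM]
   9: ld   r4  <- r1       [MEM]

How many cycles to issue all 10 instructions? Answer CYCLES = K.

#0 head=0: sll.ALU;or.ALU i0,i1 2-wide
#1 head=2: mulh.MUL i2 no-port MUL/MEM
#2 head=3: st.MEM i3 no-port MEM/MUL
#3 head=4: mulh.MUL i4 RAW r4
#4 head=5: xor.ALU;st.MEM i5,i6 2-wide
#5 head=7: ld.MEM i7 no-port MEM/MEM
#6 head=8: ld.MEM i8 no-port MEM/MEM
#7 head=9: ld.MEM i9 tail

CYCLES = 8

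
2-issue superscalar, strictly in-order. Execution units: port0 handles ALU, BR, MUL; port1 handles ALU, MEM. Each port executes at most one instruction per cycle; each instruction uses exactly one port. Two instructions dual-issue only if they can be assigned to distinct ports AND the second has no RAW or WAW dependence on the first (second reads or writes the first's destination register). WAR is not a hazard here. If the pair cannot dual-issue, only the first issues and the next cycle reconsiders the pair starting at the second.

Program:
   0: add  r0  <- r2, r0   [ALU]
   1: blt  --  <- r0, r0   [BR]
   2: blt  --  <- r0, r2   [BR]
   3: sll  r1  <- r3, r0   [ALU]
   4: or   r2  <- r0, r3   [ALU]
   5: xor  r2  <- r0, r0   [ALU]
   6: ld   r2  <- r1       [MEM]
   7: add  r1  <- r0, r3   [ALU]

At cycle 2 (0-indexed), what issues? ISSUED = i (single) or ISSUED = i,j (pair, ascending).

ISSUED = 2,3

t=0 i0:add ; RAW r0
t=1 i1:blt ; no-port BR/BR
t=2 i2&i3:blt+sll ; dual
t=3 i4:or ; WAW r2
t=4 i5:xor ; WAW r2
t=5 i6&i7:ld+add ; dual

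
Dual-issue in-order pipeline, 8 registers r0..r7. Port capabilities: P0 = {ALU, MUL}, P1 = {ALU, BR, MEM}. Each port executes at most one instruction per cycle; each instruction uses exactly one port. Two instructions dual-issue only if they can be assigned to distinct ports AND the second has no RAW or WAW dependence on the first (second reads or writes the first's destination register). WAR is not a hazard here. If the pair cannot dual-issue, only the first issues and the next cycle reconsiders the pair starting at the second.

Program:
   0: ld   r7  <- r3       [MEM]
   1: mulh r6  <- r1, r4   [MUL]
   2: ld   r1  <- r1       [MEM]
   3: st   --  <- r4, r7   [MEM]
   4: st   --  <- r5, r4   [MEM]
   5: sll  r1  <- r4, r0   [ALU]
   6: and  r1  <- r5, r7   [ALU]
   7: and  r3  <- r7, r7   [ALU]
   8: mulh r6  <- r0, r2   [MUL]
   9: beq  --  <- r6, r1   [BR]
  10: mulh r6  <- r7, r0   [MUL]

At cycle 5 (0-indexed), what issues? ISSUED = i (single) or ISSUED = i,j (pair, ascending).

ISSUED = 8

0. ld.MEM/mulh.MUL @i0&i1  | dual
1. ld.MEM @i2  | no-port MEM/MEM
2. st.MEM @i3  | no-port MEM/MEM
3. st.MEM/sll.ALU @i4&i5  | dual
4. and.ALU/and.ALU @i6&i7  | dual
5. mulh.MUL @i8  | RAW r6
6. beq.BR/mulh.MUL @i9&i10  | dual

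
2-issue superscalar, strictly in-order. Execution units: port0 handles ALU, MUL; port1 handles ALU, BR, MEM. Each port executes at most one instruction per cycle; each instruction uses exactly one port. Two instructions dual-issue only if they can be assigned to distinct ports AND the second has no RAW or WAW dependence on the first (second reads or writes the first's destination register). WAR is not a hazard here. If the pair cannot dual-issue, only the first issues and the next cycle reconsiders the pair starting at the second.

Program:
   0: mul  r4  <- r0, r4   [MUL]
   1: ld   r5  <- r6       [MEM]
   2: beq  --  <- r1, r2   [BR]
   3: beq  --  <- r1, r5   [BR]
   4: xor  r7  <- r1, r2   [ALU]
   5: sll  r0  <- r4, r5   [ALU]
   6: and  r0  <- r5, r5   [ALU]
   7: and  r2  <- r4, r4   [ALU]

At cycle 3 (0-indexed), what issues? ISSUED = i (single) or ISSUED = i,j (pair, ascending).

t=0 i0+i1:mul ld ; pair
t=1 i2:beq ; no-port BR/BR
t=2 i3+i4:beq xor ; pair
t=3 i5:sll ; WAW r0
t=4 i6+i7:and and ; pair

ISSUED = 5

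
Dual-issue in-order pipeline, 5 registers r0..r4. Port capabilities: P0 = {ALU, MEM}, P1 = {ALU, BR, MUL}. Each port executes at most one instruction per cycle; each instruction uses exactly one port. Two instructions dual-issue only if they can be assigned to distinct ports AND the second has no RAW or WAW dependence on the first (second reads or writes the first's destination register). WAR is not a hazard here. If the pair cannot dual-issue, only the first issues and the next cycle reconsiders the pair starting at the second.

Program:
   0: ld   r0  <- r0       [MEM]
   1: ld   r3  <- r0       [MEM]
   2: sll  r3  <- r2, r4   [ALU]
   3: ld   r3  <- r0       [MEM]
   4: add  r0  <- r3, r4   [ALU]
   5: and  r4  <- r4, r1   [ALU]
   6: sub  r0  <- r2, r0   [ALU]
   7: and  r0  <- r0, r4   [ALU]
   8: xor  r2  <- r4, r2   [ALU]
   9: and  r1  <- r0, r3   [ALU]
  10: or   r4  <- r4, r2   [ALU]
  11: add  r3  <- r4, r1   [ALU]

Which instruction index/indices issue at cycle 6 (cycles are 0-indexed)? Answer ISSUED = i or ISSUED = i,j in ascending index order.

ISSUED = 7,8

  cy0 -> i0 (ld) no-port MEM/MEM
  cy1 -> i1 (ld) WAW r3
  cy2 -> i2 (sll) WAW r3
  cy3 -> i3 (ld) RAW r3
  cy4 -> i4,i5 (add/and) dual
  cy5 -> i6 (sub) RAW+WAW r0
  cy6 -> i7,i8 (and/xor) dual
  cy7 -> i9,i10 (and/or) dual
  cy8 -> i11 (add) tail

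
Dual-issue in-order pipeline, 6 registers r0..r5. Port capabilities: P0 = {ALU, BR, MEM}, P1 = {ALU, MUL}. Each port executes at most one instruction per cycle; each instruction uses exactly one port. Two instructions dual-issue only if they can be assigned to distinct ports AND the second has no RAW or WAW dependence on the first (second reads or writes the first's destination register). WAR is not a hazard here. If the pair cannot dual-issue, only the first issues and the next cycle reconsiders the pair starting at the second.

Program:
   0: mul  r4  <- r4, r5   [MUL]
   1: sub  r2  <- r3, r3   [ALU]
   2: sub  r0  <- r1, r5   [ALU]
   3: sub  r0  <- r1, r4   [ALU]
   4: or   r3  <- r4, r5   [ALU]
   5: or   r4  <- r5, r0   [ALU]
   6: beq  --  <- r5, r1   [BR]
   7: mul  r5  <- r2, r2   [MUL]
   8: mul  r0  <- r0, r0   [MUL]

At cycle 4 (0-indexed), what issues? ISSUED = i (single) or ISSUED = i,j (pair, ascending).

#0 head=0: mul sub i0+i1 pair
#1 head=2: sub i2 WAW r0
#2 head=3: sub or i3+i4 pair
#3 head=5: or beq i5+i6 pair
#4 head=7: mul i7 no-port MUL/MUL
#5 head=8: mul i8 tail

ISSUED = 7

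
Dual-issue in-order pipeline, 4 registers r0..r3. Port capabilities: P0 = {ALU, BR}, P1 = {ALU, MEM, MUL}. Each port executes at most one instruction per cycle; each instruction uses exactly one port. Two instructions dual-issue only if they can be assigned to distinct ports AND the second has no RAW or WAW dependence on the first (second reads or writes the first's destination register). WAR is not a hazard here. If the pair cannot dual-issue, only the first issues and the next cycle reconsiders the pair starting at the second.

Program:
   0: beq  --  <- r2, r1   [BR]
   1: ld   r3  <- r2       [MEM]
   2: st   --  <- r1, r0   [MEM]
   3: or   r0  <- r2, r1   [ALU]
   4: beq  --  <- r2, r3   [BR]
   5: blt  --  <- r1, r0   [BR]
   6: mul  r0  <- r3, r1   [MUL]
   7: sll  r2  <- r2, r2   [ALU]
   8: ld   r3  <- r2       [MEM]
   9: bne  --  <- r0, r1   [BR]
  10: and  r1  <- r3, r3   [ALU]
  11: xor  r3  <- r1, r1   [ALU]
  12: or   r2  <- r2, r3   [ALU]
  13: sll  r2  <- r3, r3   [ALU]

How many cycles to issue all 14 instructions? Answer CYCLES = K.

#0 head=0: beq;ld i0+i1 dual
#1 head=2: st;or i2+i3 dual
#2 head=4: beq i4 no-port BR/BR
#3 head=5: blt;mul i5+i6 dual
#4 head=7: sll i7 RAW r2
#5 head=8: ld;bne i8+i9 dual
#6 head=10: and i10 RAW r1
#7 head=11: xor i11 RAW r3
#8 head=12: or i12 WAW r2
#9 head=13: sll i13 tail

CYCLES = 10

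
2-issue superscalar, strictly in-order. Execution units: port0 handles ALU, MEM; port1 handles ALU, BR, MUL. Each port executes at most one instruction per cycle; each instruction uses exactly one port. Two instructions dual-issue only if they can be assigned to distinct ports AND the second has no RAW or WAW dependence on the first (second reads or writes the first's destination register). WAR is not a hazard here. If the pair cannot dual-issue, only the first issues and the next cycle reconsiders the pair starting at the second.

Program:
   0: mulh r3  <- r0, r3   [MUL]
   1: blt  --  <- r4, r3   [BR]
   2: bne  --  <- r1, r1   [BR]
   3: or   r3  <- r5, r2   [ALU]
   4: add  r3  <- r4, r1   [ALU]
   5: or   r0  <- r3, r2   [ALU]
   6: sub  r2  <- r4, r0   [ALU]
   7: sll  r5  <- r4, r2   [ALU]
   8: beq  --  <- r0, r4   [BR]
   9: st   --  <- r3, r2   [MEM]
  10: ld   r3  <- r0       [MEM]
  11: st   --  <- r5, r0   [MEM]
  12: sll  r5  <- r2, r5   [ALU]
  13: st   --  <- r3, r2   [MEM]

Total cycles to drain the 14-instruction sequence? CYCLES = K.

t=0 i0:mulh ; no-port MUL/BR
t=1 i1:blt ; no-port BR/BR
t=2 i2/i3:bne;or ; 2-wide
t=3 i4:add ; RAW r3
t=4 i5:or ; RAW r0
t=5 i6:sub ; RAW r2
t=6 i7/i8:sll;beq ; 2-wide
t=7 i9:st ; no-port MEM/MEM
t=8 i10:ld ; no-port MEM/MEM
t=9 i11/i12:st;sll ; 2-wide
t=10 i13:st ; tail

CYCLES = 11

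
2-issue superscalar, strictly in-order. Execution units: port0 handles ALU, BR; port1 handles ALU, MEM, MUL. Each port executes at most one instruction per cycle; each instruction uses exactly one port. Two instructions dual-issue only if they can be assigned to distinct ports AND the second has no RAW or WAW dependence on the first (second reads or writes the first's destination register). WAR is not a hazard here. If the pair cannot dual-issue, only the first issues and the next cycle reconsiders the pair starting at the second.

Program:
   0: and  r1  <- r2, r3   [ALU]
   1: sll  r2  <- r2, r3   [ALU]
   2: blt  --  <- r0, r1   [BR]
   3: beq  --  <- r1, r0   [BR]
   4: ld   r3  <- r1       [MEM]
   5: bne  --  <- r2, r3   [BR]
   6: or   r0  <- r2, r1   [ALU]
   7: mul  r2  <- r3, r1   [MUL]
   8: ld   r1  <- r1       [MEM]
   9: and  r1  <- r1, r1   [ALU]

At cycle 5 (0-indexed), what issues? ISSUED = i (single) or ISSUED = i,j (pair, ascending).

[0] i0+i1  and sll  -- dual
[1] i2  blt  -- no-port BR/BR
[2] i3+i4  beq ld  -- dual
[3] i5+i6  bne or  -- dual
[4] i7  mul  -- no-port MUL/MEM
[5] i8  ld  -- RAW+WAW r1
[6] i9  and  -- tail

ISSUED = 8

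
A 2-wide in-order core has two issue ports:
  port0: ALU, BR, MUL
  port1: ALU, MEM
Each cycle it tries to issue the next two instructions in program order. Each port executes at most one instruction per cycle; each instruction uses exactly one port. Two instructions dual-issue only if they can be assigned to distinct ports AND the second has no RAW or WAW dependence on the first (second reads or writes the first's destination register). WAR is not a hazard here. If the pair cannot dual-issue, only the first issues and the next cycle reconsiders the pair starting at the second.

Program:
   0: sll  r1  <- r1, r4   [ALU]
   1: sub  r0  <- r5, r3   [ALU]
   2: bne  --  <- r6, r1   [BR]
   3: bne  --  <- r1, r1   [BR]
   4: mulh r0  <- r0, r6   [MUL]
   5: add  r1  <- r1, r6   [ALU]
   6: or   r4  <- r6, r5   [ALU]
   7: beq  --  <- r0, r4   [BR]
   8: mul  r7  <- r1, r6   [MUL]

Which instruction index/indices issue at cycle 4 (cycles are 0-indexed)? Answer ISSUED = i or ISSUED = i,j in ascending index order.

ISSUED = 6

t=0 i0&i1:sll/sub ; dual
t=1 i2:bne ; no-port BR/BR
t=2 i3:bne ; no-port BR/MUL
t=3 i4&i5:mulh/add ; dual
t=4 i6:or ; RAW r4
t=5 i7:beq ; no-port BR/MUL
t=6 i8:mul ; tail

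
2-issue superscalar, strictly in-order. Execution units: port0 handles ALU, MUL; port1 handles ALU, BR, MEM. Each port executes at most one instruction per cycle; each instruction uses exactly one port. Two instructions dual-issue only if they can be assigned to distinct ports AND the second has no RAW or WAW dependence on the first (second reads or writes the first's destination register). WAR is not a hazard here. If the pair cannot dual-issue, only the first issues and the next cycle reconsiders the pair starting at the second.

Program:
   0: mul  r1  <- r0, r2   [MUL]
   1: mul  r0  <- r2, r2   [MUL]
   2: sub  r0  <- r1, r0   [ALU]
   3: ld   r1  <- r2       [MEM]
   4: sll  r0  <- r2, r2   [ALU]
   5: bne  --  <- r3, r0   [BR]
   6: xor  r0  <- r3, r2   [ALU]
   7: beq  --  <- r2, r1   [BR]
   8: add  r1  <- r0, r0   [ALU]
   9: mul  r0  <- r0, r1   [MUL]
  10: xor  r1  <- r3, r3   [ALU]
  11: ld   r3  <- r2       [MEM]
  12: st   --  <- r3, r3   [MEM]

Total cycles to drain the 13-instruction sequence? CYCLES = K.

c0: i0 mul.MUL  no-port MUL/MUL
c1: i1 mul.MUL  RAW+WAW r0
c2: i2/i3 sub.ALU;ld.MEM  2-wide
c3: i4 sll.ALU  RAW r0
c4: i5/i6 bne.BR;xor.ALU  2-wide
c5: i7/i8 beq.BR;add.ALU  2-wide
c6: i9/i10 mul.MUL;xor.ALU  2-wide
c7: i11 ld.MEM  no-port MEM/MEM
c8: i12 st.MEM  tail

CYCLES = 9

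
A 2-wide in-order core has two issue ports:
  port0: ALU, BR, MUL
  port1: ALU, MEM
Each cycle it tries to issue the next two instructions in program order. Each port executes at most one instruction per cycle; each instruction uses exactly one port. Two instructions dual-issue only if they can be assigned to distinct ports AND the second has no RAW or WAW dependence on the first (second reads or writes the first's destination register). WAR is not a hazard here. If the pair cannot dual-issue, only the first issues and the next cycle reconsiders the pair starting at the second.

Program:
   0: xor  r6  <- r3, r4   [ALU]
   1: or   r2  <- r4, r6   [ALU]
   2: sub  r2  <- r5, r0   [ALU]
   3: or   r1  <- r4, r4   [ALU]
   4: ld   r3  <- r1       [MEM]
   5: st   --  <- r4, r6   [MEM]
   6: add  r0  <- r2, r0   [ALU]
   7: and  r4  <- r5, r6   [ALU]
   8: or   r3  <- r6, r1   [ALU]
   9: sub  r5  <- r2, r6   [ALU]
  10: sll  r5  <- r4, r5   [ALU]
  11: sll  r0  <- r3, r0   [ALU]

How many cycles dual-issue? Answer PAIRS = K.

c0: i0 xor  RAW r6
c1: i1 or  WAW r2
c2: i2+i3 sub or  dual
c3: i4 ld  no-port MEM/MEM
c4: i5+i6 st add  dual
c5: i7+i8 and or  dual
c6: i9 sub  RAW+WAW r5
c7: i10+i11 sll sll  dual

PAIRS = 4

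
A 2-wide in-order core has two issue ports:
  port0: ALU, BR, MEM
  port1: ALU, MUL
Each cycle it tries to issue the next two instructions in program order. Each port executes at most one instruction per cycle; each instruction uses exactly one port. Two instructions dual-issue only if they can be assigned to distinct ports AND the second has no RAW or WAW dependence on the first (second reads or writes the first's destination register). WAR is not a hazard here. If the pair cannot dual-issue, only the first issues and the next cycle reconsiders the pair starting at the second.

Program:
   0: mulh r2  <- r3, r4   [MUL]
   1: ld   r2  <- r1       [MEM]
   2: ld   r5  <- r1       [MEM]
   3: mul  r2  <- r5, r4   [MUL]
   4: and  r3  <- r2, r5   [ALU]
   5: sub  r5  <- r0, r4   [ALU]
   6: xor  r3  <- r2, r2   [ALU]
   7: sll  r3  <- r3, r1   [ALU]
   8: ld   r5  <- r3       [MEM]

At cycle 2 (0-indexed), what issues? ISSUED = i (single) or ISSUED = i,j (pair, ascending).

ISSUED = 2

c0: i0 mulh  WAW r2
c1: i1 ld  no-port MEM/MEM
c2: i2 ld  RAW r5
c3: i3 mul  RAW r2
c4: i4+i5 and;sub  dual
c5: i6 xor  RAW+WAW r3
c6: i7 sll  RAW r3
c7: i8 ld  tail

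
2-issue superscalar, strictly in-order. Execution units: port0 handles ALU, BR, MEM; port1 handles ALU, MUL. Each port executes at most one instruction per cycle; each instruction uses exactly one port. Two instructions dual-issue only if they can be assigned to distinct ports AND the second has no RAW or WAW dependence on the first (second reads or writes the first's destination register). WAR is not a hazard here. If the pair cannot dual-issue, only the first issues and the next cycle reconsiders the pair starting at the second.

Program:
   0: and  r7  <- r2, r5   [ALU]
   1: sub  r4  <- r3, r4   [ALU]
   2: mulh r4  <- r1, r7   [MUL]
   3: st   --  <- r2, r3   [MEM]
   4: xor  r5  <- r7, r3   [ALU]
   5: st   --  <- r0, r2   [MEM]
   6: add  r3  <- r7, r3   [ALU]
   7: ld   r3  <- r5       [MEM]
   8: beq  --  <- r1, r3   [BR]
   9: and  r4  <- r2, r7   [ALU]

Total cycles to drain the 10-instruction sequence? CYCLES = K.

c0: i0,i1 and.ALU sub.ALU  dual
c1: i2,i3 mulh.MUL st.MEM  dual
c2: i4,i5 xor.ALU st.MEM  dual
c3: i6 add.ALU  WAW r3
c4: i7 ld.MEM  no-port MEM/BR
c5: i8,i9 beq.BR and.ALU  dual

CYCLES = 6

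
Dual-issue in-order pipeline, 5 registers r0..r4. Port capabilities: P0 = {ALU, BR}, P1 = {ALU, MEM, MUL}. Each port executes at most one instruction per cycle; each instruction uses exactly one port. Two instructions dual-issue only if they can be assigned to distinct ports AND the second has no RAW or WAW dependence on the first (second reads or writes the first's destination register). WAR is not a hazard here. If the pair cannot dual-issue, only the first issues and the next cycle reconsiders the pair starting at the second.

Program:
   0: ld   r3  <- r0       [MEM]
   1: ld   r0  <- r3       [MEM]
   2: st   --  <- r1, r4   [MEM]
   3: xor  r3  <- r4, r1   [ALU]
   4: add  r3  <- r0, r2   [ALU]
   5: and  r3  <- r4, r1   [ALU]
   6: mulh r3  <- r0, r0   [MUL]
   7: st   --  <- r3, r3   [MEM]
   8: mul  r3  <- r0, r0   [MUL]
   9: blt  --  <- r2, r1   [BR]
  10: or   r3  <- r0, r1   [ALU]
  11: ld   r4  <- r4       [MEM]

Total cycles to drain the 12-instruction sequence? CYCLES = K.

#0 head=0: ld.MEM i0 no-port MEM/MEM
#1 head=1: ld.MEM i1 no-port MEM/MEM
#2 head=2: st.MEM/xor.ALU i2,i3 2-wide
#3 head=4: add.ALU i4 WAW r3
#4 head=5: and.ALU i5 WAW r3
#5 head=6: mulh.MUL i6 no-port MUL/MEM
#6 head=7: st.MEM i7 no-port MEM/MUL
#7 head=8: mul.MUL/blt.BR i8,i9 2-wide
#8 head=10: or.ALU/ld.MEM i10,i11 2-wide

CYCLES = 9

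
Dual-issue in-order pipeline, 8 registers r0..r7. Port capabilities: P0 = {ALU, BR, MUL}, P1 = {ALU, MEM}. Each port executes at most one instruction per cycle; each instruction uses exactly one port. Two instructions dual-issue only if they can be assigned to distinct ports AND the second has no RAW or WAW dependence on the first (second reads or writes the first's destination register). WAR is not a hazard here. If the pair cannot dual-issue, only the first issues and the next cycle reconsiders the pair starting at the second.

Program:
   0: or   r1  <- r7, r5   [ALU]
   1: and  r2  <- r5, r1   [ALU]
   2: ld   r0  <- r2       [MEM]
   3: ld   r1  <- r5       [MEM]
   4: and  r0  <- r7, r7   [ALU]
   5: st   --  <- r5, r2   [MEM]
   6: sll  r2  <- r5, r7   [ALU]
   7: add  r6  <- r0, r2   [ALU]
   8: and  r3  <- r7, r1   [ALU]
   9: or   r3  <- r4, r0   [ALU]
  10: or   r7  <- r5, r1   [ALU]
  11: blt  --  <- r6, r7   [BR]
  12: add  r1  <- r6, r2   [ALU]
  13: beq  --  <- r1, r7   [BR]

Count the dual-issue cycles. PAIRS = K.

0. or @i0  | RAW r1
1. and @i1  | RAW r2
2. ld @i2  | no-port MEM/MEM
3. ld;and @i3&i4  | 2-wide
4. st;sll @i5&i6  | 2-wide
5. add;and @i7&i8  | 2-wide
6. or;or @i9&i10  | 2-wide
7. blt;add @i11&i12  | 2-wide
8. beq @i13  | tail

PAIRS = 5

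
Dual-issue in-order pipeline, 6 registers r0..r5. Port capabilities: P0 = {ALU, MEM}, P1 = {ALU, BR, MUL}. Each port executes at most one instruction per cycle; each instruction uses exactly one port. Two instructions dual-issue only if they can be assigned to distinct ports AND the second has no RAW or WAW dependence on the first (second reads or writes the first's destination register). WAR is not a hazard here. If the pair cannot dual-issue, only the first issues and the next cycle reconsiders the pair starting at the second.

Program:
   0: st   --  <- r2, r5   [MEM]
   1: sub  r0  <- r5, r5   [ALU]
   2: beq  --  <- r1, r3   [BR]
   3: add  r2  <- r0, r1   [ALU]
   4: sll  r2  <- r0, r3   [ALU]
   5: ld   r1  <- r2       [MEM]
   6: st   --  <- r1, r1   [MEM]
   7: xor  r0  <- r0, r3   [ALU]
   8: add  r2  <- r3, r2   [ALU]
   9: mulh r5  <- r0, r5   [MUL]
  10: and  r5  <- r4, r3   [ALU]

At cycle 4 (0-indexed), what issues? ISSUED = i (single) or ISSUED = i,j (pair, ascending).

ISSUED = 6,7

t=0 i0/i1:st+sub ; dual
t=1 i2/i3:beq+add ; dual
t=2 i4:sll ; RAW r2
t=3 i5:ld ; no-port MEM/MEM
t=4 i6/i7:st+xor ; dual
t=5 i8/i9:add+mulh ; dual
t=6 i10:and ; tail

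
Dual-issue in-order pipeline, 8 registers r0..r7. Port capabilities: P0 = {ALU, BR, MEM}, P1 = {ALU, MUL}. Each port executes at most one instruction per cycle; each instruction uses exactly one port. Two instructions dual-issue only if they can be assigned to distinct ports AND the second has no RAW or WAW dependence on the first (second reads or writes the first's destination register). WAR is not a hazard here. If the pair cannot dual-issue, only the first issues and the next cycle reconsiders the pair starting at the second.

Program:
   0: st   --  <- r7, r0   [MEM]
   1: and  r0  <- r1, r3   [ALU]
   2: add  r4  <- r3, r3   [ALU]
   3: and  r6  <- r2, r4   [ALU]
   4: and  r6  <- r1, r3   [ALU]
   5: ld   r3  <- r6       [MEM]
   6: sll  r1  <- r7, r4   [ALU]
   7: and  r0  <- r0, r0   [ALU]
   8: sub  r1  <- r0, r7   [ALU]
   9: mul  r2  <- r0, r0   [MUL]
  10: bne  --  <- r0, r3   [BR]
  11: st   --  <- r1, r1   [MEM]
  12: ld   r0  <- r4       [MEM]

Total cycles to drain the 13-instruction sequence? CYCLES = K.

  cy0 -> i0,i1 (st and) 2-wide
  cy1 -> i2 (add) RAW r4
  cy2 -> i3 (and) WAW r6
  cy3 -> i4 (and) RAW r6
  cy4 -> i5,i6 (ld sll) 2-wide
  cy5 -> i7 (and) RAW r0
  cy6 -> i8,i9 (sub mul) 2-wide
  cy7 -> i10 (bne) no-port BR/MEM
  cy8 -> i11 (st) no-port MEM/MEM
  cy9 -> i12 (ld) tail

CYCLES = 10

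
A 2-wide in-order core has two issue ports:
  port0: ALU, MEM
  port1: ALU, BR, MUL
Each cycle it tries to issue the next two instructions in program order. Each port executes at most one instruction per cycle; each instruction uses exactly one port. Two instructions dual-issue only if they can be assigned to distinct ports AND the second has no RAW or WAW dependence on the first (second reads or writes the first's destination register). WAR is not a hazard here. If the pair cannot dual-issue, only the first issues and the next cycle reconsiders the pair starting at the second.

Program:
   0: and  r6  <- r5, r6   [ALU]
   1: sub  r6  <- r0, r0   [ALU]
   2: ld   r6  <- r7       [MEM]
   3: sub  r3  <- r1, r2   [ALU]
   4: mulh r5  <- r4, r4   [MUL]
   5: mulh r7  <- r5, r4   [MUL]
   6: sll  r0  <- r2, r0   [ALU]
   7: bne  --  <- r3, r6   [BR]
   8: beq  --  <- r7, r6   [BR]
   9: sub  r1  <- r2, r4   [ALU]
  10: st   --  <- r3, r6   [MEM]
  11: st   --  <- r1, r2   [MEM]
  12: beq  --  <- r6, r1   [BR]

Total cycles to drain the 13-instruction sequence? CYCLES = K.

CYCLES = 9

t=0 i0:and.ALU ; WAW r6
t=1 i1:sub.ALU ; WAW r6
t=2 i2+i3:ld.MEM sub.ALU ; pair
t=3 i4:mulh.MUL ; no-port MUL/MUL
t=4 i5+i6:mulh.MUL sll.ALU ; pair
t=5 i7:bne.BR ; no-port BR/BR
t=6 i8+i9:beq.BR sub.ALU ; pair
t=7 i10:st.MEM ; no-port MEM/MEM
t=8 i11+i12:st.MEM beq.BR ; pair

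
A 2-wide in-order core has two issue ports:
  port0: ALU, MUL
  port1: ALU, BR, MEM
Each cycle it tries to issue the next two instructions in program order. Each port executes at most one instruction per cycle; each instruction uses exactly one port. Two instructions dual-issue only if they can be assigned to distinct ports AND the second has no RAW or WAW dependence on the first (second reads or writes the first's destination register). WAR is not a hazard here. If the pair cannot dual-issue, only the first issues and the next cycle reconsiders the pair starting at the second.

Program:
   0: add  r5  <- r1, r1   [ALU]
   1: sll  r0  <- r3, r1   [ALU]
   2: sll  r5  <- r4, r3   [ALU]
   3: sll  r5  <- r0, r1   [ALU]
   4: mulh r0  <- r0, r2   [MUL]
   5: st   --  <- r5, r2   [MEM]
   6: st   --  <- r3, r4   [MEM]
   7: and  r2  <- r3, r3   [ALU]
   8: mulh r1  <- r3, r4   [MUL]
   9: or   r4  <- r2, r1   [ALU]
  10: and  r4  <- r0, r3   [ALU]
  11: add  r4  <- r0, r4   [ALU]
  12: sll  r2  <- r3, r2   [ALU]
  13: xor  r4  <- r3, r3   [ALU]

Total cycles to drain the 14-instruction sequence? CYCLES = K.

c0: i0+i1 add.ALU sll.ALU  2-wide
c1: i2 sll.ALU  WAW r5
c2: i3+i4 sll.ALU mulh.MUL  2-wide
c3: i5 st.MEM  no-port MEM/MEM
c4: i6+i7 st.MEM and.ALU  2-wide
c5: i8 mulh.MUL  RAW r1
c6: i9 or.ALU  WAW r4
c7: i10 and.ALU  RAW+WAW r4
c8: i11+i12 add.ALU sll.ALU  2-wide
c9: i13 xor.ALU  tail

CYCLES = 10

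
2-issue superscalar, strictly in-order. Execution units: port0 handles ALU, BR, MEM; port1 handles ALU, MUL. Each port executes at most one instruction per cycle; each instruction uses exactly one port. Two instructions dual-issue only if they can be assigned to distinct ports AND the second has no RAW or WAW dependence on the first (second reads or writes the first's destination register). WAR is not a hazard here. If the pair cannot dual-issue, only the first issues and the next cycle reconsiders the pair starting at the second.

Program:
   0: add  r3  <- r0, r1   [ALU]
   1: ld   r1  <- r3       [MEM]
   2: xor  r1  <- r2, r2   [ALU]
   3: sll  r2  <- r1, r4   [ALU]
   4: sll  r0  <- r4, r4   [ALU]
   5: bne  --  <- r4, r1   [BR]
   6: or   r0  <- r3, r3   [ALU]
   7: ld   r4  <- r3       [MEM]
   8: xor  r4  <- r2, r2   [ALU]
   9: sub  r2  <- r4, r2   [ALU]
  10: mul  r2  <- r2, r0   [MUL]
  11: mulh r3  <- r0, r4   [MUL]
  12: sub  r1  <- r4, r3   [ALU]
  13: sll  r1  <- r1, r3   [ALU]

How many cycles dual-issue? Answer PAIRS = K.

[0] i0  add.ALU  -- RAW r3
[1] i1  ld.MEM  -- WAW r1
[2] i2  xor.ALU  -- RAW r1
[3] i3+i4  sll.ALU+sll.ALU  -- pair
[4] i5+i6  bne.BR+or.ALU  -- pair
[5] i7  ld.MEM  -- WAW r4
[6] i8  xor.ALU  -- RAW r4
[7] i9  sub.ALU  -- RAW+WAW r2
[8] i10  mul.MUL  -- no-port MUL/MUL
[9] i11  mulh.MUL  -- RAW r3
[10] i12  sub.ALU  -- RAW+WAW r1
[11] i13  sll.ALU  -- tail

PAIRS = 2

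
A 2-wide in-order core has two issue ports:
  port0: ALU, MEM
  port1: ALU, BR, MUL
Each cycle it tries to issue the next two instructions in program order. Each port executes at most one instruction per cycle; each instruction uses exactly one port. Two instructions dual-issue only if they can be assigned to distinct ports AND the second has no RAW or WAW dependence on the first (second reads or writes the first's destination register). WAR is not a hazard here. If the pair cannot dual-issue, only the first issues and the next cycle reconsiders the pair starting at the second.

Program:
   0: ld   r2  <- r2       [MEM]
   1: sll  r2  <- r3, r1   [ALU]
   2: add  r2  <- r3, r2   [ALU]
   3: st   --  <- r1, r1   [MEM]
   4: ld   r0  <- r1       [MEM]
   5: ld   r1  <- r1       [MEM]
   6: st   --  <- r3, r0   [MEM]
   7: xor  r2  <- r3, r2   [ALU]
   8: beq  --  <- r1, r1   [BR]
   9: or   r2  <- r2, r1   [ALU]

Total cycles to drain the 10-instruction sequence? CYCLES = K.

CYCLES = 7

  cy0 -> i0 (ld.MEM) WAW r2
  cy1 -> i1 (sll.ALU) RAW+WAW r2
  cy2 -> i2+i3 (add.ALU+st.MEM) pair
  cy3 -> i4 (ld.MEM) no-port MEM/MEM
  cy4 -> i5 (ld.MEM) no-port MEM/MEM
  cy5 -> i6+i7 (st.MEM+xor.ALU) pair
  cy6 -> i8+i9 (beq.BR+or.ALU) pair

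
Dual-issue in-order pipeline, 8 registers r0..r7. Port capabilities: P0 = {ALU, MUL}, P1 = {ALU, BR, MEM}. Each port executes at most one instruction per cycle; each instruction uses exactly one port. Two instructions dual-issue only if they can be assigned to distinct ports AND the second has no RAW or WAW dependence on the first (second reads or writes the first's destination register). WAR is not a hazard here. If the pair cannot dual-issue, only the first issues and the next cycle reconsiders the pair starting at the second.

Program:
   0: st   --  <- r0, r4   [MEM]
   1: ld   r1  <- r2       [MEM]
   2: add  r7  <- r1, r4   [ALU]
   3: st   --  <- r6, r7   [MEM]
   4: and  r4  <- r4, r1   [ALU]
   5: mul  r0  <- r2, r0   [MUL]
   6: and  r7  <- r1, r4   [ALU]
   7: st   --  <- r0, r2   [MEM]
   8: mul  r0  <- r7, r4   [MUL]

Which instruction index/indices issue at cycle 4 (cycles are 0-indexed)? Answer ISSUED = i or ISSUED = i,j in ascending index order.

#0 head=0: st i0 no-port MEM/MEM
#1 head=1: ld i1 RAW r1
#2 head=2: add i2 RAW r7
#3 head=3: st;and i3&i4 2-wide
#4 head=5: mul;and i5&i6 2-wide
#5 head=7: st;mul i7&i8 2-wide

ISSUED = 5,6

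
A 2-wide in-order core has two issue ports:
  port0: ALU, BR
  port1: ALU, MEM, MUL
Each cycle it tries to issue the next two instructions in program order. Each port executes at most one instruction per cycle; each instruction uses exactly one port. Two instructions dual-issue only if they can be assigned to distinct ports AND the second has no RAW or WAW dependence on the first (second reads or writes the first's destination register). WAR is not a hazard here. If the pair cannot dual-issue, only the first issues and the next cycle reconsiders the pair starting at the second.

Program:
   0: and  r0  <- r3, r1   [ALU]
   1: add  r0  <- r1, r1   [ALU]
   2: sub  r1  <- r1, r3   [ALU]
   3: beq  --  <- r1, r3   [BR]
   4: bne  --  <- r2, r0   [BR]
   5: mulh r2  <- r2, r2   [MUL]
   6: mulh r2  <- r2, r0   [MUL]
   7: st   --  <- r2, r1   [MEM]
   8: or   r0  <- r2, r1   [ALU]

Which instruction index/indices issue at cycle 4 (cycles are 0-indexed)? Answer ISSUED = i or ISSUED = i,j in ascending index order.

ISSUED = 6

t=0 i0:and ; WAW r0
t=1 i1+i2:add/sub ; 2-wide
t=2 i3:beq ; no-port BR/BR
t=3 i4+i5:bne/mulh ; 2-wide
t=4 i6:mulh ; no-port MUL/MEM
t=5 i7+i8:st/or ; 2-wide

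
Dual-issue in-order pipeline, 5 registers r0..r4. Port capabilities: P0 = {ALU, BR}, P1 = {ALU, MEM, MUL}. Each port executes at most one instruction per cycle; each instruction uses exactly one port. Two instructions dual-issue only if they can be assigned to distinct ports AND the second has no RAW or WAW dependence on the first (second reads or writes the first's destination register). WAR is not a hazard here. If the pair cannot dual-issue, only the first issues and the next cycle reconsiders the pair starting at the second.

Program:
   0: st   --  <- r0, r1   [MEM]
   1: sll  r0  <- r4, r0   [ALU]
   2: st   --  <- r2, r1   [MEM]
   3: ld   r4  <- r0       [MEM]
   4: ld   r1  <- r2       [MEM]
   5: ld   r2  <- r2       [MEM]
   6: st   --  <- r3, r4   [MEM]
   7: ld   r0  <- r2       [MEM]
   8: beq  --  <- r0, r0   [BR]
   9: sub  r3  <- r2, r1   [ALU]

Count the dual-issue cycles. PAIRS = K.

PAIRS = 2

  cy0 -> i0+i1 (st.MEM/sll.ALU) pair
  cy1 -> i2 (st.MEM) no-port MEM/MEM
  cy2 -> i3 (ld.MEM) no-port MEM/MEM
  cy3 -> i4 (ld.MEM) no-port MEM/MEM
  cy4 -> i5 (ld.MEM) no-port MEM/MEM
  cy5 -> i6 (st.MEM) no-port MEM/MEM
  cy6 -> i7 (ld.MEM) RAW r0
  cy7 -> i8+i9 (beq.BR/sub.ALU) pair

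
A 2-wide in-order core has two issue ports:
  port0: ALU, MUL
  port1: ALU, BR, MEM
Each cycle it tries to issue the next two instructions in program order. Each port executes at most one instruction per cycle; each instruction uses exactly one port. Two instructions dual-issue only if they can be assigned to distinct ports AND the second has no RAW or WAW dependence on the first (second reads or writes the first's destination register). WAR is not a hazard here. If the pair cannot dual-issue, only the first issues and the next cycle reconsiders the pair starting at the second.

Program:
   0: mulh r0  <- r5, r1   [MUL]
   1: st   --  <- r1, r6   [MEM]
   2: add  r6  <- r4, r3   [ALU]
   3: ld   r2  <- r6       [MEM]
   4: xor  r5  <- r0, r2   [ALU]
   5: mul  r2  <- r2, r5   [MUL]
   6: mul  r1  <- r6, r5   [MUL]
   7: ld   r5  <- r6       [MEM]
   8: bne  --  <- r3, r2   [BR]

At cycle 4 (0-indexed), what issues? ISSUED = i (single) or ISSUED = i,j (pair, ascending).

t=0 i0+i1:mulh.MUL;st.MEM ; dual
t=1 i2:add.ALU ; RAW r6
t=2 i3:ld.MEM ; RAW r2
t=3 i4:xor.ALU ; RAW r5
t=4 i5:mul.MUL ; no-port MUL/MUL
t=5 i6+i7:mul.MUL;ld.MEM ; dual
t=6 i8:bne.BR ; tail

ISSUED = 5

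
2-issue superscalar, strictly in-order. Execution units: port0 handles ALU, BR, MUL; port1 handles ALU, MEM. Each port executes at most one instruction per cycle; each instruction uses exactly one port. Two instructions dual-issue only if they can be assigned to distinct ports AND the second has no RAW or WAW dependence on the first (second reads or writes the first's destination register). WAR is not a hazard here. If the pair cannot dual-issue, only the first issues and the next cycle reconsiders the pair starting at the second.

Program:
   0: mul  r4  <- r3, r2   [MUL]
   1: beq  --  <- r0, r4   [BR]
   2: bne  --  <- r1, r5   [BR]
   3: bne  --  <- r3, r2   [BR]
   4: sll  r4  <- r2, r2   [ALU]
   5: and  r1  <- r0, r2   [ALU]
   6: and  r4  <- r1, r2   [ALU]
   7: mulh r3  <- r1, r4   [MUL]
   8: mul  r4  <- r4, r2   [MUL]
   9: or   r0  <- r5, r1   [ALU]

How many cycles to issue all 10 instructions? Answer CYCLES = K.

[0] i0  mul.MUL  -- no-port MUL/BR
[1] i1  beq.BR  -- no-port BR/BR
[2] i2  bne.BR  -- no-port BR/BR
[3] i3,i4  bne.BR/sll.ALU  -- 2-wide
[4] i5  and.ALU  -- RAW r1
[5] i6  and.ALU  -- RAW r4
[6] i7  mulh.MUL  -- no-port MUL/MUL
[7] i8,i9  mul.MUL/or.ALU  -- 2-wide

CYCLES = 8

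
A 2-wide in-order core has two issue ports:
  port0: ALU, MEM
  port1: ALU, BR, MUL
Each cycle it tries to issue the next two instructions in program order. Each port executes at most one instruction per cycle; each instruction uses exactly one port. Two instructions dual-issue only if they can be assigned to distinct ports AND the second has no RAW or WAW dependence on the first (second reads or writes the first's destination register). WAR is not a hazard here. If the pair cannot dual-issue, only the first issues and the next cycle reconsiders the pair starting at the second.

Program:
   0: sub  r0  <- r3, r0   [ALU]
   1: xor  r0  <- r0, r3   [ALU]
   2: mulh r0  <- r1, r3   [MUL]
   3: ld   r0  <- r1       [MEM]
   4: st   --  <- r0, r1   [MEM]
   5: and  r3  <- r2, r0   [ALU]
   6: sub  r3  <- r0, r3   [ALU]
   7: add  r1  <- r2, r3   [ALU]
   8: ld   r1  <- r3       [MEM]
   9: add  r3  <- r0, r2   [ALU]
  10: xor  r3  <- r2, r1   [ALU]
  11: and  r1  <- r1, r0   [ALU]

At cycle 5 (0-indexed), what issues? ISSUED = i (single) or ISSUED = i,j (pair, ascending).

ISSUED = 6

0. sub.ALU @i0  | RAW+WAW r0
1. xor.ALU @i1  | WAW r0
2. mulh.MUL @i2  | WAW r0
3. ld.MEM @i3  | no-port MEM/MEM
4. st.MEM;and.ALU @i4,i5  | dual
5. sub.ALU @i6  | RAW r3
6. add.ALU @i7  | WAW r1
7. ld.MEM;add.ALU @i8,i9  | dual
8. xor.ALU;and.ALU @i10,i11  | dual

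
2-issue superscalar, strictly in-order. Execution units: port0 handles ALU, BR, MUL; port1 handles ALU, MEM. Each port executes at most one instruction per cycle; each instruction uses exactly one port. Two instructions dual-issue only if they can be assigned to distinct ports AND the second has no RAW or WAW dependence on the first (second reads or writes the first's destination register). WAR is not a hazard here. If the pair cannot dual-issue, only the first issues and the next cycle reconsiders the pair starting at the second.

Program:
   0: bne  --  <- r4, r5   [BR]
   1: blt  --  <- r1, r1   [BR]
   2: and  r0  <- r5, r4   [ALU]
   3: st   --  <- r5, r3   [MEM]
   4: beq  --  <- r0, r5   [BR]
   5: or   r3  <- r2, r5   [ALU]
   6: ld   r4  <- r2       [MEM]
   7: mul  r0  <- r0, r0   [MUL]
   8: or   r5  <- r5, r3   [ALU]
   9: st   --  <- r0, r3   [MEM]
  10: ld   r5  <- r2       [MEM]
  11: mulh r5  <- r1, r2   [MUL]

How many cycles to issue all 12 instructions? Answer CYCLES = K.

t=0 i0:bne.BR ; no-port BR/BR
t=1 i1,i2:blt.BR;and.ALU ; 2-wide
t=2 i3,i4:st.MEM;beq.BR ; 2-wide
t=3 i5,i6:or.ALU;ld.MEM ; 2-wide
t=4 i7,i8:mul.MUL;or.ALU ; 2-wide
t=5 i9:st.MEM ; no-port MEM/MEM
t=6 i10:ld.MEM ; WAW r5
t=7 i11:mulh.MUL ; tail

CYCLES = 8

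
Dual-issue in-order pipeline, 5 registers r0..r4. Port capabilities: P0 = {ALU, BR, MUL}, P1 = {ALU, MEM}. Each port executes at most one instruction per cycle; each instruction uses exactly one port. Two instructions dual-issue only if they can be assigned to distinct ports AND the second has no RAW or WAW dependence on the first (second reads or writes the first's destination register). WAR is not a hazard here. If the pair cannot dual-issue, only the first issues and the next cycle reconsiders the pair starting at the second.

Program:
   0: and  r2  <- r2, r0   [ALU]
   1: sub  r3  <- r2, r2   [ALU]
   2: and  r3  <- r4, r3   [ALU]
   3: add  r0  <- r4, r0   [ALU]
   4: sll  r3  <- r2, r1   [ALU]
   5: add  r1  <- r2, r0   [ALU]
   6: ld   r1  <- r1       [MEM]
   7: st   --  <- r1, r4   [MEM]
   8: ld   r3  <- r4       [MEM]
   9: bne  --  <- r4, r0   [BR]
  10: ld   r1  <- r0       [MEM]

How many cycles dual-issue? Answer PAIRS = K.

PAIRS = 3

  cy0 -> i0 (and.ALU) RAW r2
  cy1 -> i1 (sub.ALU) RAW+WAW r3
  cy2 -> i2+i3 (and.ALU add.ALU) pair
  cy3 -> i4+i5 (sll.ALU add.ALU) pair
  cy4 -> i6 (ld.MEM) no-port MEM/MEM
  cy5 -> i7 (st.MEM) no-port MEM/MEM
  cy6 -> i8+i9 (ld.MEM bne.BR) pair
  cy7 -> i10 (ld.MEM) tail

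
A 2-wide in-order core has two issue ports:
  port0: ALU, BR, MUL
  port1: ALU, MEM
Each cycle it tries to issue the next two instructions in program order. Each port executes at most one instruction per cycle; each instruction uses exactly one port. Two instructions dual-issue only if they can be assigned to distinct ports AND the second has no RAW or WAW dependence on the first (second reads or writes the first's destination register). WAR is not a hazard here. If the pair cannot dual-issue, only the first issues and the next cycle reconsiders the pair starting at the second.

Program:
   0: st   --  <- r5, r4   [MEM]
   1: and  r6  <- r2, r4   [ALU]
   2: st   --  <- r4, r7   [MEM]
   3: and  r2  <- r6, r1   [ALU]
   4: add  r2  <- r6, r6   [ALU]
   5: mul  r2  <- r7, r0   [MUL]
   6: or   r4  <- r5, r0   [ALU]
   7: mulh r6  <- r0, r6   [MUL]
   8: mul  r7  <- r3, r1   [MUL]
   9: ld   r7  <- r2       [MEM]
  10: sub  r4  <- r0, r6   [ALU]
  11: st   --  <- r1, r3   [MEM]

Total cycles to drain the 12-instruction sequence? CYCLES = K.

CYCLES = 8

t=0 i0,i1:st+and ; 2-wide
t=1 i2,i3:st+and ; 2-wide
t=2 i4:add ; WAW r2
t=3 i5,i6:mul+or ; 2-wide
t=4 i7:mulh ; no-port MUL/MUL
t=5 i8:mul ; WAW r7
t=6 i9,i10:ld+sub ; 2-wide
t=7 i11:st ; tail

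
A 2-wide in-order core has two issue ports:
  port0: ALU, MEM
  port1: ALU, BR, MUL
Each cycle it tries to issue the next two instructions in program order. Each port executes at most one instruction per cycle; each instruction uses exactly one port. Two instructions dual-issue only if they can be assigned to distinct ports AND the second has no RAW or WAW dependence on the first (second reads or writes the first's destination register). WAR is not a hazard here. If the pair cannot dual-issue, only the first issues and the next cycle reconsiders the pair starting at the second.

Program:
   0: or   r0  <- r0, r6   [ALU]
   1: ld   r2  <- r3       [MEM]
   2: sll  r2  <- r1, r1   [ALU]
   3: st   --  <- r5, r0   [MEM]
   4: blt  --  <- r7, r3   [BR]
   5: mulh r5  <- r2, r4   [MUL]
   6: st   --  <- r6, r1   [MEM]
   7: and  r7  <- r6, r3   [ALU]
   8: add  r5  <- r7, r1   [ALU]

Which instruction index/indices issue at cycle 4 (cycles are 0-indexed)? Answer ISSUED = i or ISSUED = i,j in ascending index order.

c0: i0&i1 or.ALU/ld.MEM  dual
c1: i2&i3 sll.ALU/st.MEM  dual
c2: i4 blt.BR  no-port BR/MUL
c3: i5&i6 mulh.MUL/st.MEM  dual
c4: i7 and.ALU  RAW r7
c5: i8 add.ALU  tail

ISSUED = 7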